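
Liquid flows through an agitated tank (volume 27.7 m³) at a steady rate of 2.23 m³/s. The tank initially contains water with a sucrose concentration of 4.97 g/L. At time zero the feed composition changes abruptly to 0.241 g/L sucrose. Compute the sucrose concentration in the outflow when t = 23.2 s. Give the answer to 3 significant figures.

Transient balance on the dissolved component: V dC/dt = Q(C_in − C).
Time constant τ = V/Q = 27.7/2.23 = 12.422 s.
C approaches C_in exponentially: C(t) = C_in + (C₀ − C_in) e^(−t/τ).
C(23.2) = 0.241 + (4.97 − 0.241)·e^(−23.2/12.422) = 0.241 + (4.7290)·0.15447 = 0.97151 g/L.

0.972 g/L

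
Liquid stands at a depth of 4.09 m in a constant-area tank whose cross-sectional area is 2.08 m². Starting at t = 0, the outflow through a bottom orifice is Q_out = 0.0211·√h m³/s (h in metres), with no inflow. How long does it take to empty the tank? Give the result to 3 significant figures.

399 s

With no inflow, A dh/dt = −0.0211 √h.
∫ h^(−1/2) dh = −(0.0211/A) ∫ dt, giving 2√h = 2√h₀ − (0.0211/A) t.
Set h = 0: 2√h₀ = (0.0211/A) t_empty ⇒ t_empty = 2A√h₀/0.0211.
t_empty = 2·2.08·√4.09/0.0211 = 4.1600·2.0224/0.0211 = 398.72 s.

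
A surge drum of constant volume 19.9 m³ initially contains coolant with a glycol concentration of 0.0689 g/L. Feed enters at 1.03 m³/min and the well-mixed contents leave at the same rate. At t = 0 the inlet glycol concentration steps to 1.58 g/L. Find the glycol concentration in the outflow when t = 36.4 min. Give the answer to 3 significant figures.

Unsteady species balance (constant V, well mixed): V dC/dt = Q(C_in − C).
Time constant τ = V/Q = 19.9/1.03 = 19.320 min.
This is linear first-order; C(t) = C_in + (C₀ − C_in) e^(−t/τ).
C(36.4) = 1.58 + (0.0689 − 1.58)·e^(−36.4/19.320) = 1.58 + (-1.5111)·0.15198 = 1.3503 g/L.

1.35 g/L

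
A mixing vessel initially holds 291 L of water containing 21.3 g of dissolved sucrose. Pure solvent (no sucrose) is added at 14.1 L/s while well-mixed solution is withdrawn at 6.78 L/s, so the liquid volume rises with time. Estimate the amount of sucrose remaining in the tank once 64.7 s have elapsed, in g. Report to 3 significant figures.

8.71 g

Let m(t) be the amount of sucrose. Volume: V(t) = V₀ + (Q_in − Q_out) t = 291 + 7.3200 t; V(64.7) = 764.60 L.
Solute balance: dm/dt = 0 − Q_out C = −Q_out m/V(t).
dm/m = −Q_out dt/(V₀ + 7.3200 t); integrating gives ln(m/m₀) = −(Q_out/(Q_in−Q_out)) ln(V/V₀).
m = m₀ (V₀/V)^(Q_out/(Q_in−Q_out)) = 21.3 × (291/764.60)^(0.92623) = 8.7053 g.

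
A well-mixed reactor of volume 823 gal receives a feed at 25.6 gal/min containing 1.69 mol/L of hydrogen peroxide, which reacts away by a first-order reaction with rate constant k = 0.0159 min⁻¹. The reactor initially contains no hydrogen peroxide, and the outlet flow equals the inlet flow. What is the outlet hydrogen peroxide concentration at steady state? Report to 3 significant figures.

1.12 mol/L

Species balance: V dC/dt = Q C_in − Q C − k V C.
At steady state: 0 = Q C_in − (Q + kV) C_ss, so C_ss = Q C_in/(Q + kV).
C_ss = 25.6·1.69/(25.6 + 0.0159·823) = 43.264/38.686 = 1.1183 mol/L.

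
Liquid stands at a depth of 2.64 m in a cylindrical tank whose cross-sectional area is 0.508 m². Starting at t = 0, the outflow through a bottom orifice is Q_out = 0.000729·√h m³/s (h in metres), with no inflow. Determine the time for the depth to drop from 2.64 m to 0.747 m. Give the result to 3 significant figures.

1060 s

Unsteady balance on liquid volume: A dh/dt = −0.000729 √h.
This is separable: 2 d(√h)/dt = −0.000729/A, so √h = √h₀ − (0.000729/(2A)) t.
t = 2A(√h₀ − √h)/0.000729 = 2·0.508·(√2.64 − √0.747)/0.000729
  = 1.0160 × (1.6248 − 0.86429) / 0.000729 = 1059.9 s.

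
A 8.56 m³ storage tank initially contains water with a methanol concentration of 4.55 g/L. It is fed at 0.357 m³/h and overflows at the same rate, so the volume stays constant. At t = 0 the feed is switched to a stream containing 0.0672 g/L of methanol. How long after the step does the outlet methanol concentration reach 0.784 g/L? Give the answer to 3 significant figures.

44.0 h

Mass balance on the solute (V constant): V dC/dt = Q(C_in − C), so τ = V/Q = 23.978 h.
C(t) = C_in + (C₀ − C_in) e^(−t/τ). Set C = 0.784 and solve for t:
e^(−t/τ) = (C − C_in)/(C₀ − C_in) = (0.784 − 0.0672)/(4.55 − 0.0672) = 0.15990
t = −τ ln(…) = 23.978 × 1.8332 = 43.956 h.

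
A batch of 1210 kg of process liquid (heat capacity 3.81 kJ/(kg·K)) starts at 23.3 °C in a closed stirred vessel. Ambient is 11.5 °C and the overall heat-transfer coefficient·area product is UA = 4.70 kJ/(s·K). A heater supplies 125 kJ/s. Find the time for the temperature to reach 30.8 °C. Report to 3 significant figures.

Lumped-capacitance energy balance: M c_p dT/dt = UA(T_amb − T) + Q̇.
τ = M c_p/UA = 980.87 s; T_ss = T_amb + Q̇/UA = 11.5 + 125/4.70 = 38.096 °C.
T(t) = T_ss + (T₀ − T_ss)e^(−t/τ); set T = 30.8:
t = −τ ln[(T − T_ss)/(T₀ − T_ss)] = −980.87 · ln(0.49310) = 693.52 s.

694 s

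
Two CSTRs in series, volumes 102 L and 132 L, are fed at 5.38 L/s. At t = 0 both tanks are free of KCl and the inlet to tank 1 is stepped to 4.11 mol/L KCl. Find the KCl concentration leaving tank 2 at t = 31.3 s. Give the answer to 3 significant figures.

Each tank obeys Vᵢ dCᵢ/dt = Q(Cᵢ₋₁ − Cᵢ), so τᵢ = Vᵢ/Q.
τ₁ = 102/5.38 = 18.959 s; τ₂ = 132/5.38 = 24.535 s.
Solving the cascade with C₁(0)=C₂(0)=0 gives C₂(t) = C_in[1 − (τ₁ e^(−t/τ₁) − τ₂ e^(−t/τ₂))/(τ₁ − τ₂)].
At t = 31.3: e^(−t/τ₁) = 0.19187, e^(−t/τ₂) = 0.27923.
C₂ = 4.11·[1 − (18.959·0.19187 − 24.535·0.27923)/(-5.5762)] = 4.11·0.42375 = 1.7416 mol/L.

1.74 mol/L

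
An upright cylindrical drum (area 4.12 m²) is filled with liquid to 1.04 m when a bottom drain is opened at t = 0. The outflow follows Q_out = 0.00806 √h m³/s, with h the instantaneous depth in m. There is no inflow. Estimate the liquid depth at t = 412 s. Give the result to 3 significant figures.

0.380 m

With no inflow, A dh/dt = −0.00806 √h.
∫ h^(−1/2) dh = −(0.00806/A) ∫ dt, giving 2√h = 2√h₀ − (0.00806/A) t.
√h = √1.04 − 0.00806·412/(2·4.12) = 1.0198 − 0.40300 = 0.61680.
h = 0.61680² = 0.38045 m.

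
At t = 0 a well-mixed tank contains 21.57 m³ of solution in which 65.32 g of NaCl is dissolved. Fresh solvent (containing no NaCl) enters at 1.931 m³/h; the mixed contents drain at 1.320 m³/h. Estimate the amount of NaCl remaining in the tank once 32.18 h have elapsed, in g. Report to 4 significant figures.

Total volume: dV/dt = Q_in − Q_out = 0.611000 m³/h, so V(t) = 21.57 + 0.611000 t and V(32.18) = 41.2320 m³.
Solute balance: dm/dt = 0 − Q_out C = −Q_out m/V(t).
Separate: dm/m = −Q_out dt/V(t) ⇒ ln(m/m₀) = −(Q_out/(Q_in−Q_out)) ln(V/V₀).
m = m₀ (V₀/V)^(Q_out/(Q_in−Q_out)) = 65.32 × (21.57/41.2320)^(2.16039) = 16.1119 g.

16.11 g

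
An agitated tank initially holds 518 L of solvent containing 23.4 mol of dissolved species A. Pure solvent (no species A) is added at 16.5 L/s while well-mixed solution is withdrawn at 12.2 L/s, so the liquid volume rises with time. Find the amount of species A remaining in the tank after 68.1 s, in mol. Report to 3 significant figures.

6.56 mol

Total volume: dV/dt = Q_in − Q_out = 4.3000 L/s, so V(t) = 518 + 4.3000 t and V(68.1) = 810.83 L.
Solute balance: dm/dt = 0 − Q_out C = −Q_out m/V(t).
Separate: dm/m = −Q_out dt/V(t) ⇒ ln(m/m₀) = −(Q_out/(Q_in−Q_out)) ln(V/V₀).
m = m₀ (V₀/V)^(Q_out/(Q_in−Q_out)) = 23.4 × (518/810.83)^(2.8372) = 6.5629 mol.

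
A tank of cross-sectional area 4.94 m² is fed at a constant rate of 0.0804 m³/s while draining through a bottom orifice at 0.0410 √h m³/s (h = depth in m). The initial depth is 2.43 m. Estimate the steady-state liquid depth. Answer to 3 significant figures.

3.85 m

Volume balance on the tank: A dh/dt = Q_in − 0.0410 √h. At steady state dh/dt = 0:
Q_in = 0.0410 √h_ss ⇒ √h_ss = 0.0804/0.0410 = 1.9610.
h_ss = 1.9610² = 3.8454 m. (Since h₀ = 2.43 m < h_ss, the level will rise toward this value.)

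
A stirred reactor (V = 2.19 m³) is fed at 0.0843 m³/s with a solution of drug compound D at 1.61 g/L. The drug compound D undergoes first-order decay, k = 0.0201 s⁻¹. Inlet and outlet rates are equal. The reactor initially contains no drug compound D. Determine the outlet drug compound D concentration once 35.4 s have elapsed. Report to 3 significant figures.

Accumulation = in − out − consumed: V dC/dt = Q C_in − Q C − k V C.
This is linear with rate a = Q/V + k = 0.058593 s⁻¹.
C_ss = Q C_in/(Q + kV) = 1.0577 g/L; C(t) = C_ss + (C₀ − C_ss) e^(−a t).
C(35.4) = 1.0577 + (-1.0577)·e^(−0.058593·35.4) = 1.0577 + (-1.0577)·0.12566 = 0.92479 g/L.

0.925 g/L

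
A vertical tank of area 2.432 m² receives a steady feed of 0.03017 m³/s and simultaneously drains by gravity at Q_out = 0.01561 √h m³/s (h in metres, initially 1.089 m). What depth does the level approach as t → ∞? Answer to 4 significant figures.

Volume balance on the tank: A dh/dt = Q_in − 0.01561 √h. At steady state dh/dt = 0:
Q_in = 0.01561 √h_ss ⇒ √h_ss = 0.03017/0.01561 = 1.93274.
h_ss = 1.93274² = 3.73547 m. (Since h₀ = 1.089 m < h_ss, the level will rise toward this value.)

3.735 m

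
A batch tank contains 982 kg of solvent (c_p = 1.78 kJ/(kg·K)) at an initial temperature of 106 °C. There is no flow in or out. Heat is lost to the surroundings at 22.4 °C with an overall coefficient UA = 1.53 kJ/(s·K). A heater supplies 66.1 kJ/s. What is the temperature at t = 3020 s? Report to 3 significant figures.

68.5 °C

M c_p dT/dt = −UA(T − T_amb) + Q̇.
dT/dt = (T_ss − T)/τ with T_ss = T_amb + Q̇/UA = 22.4 + 66.1/1.53 = 65.603 °C, τ = M c_p/UA = 982·1.78/1.53 = 1142.5 s.
Integrating: T(t) = T_ss + (T₀ − T_ss) e^(−t/τ).
T(3020) = 65.603 + (40.397)·0.071117 = 68.476 °C.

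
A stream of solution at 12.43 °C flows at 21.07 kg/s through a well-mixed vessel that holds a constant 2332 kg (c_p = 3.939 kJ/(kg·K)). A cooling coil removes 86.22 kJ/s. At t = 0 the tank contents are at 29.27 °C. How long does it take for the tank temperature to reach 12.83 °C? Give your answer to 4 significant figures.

Energy balance: M c_p dT/dt = ṁ c_p (T_in − T) − 86.22.
τ = M/ṁ = 110.679 s; T_ss = T_in − Q̇/(ṁ c_p) = 11.3911 °C.
T(t) = T_ss + (T₀ − T_ss) e^(−t/τ). Set T = 12.83:
e^(−t/τ) = (12.83 − 11.3911)/(29.27 − 11.3911) = 0.0804783
t = −110.679 · ln(0.0804783) = 278.885 s.

278.9 s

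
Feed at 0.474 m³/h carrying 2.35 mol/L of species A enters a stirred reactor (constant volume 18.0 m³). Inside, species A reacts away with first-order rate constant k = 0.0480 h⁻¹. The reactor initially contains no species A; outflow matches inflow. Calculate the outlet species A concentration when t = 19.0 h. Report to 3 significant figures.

0.630 mol/L

Species balance: V dC/dt = Q C_in − Q C − k V C.
dC/dt = (Q/V) C_in − (Q/V + k) C; effective rate a = Q/V + k = 0.026333 + 0.0480 = 0.074333 h⁻¹.
C_ss = Q C_in/(Q + kV) = 0.83251 mol/L; C(t) = C_ss + (C₀ − C_ss) e^(−a t).
C(19.0) = 0.83251 + (-0.83251)·e^(−0.074333·19.0) = 0.83251 + (-0.83251)·0.24357 = 0.62973 mol/L.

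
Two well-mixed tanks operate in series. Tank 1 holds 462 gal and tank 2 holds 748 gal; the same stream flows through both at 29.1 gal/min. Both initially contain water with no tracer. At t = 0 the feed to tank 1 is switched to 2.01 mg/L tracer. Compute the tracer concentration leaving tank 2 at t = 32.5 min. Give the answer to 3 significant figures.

0.945 mg/L

Species balance on tank i: dCᵢ/dt = (Cᵢ₋₁ − Cᵢ)/τᵢ with τᵢ = Vᵢ/Q.
τ₁ = 462/29.1 = 15.876 min; τ₂ = 748/29.1 = 25.704 min.
Solving the cascade with C₁(0)=C₂(0)=0 gives C₂(t) = C_in[1 − (τ₁ e^(−t/τ₁) − τ₂ e^(−t/τ₂))/(τ₁ − τ₂)].
At t = 32.5: e^(−t/τ₁) = 0.12911, e^(−t/τ₂) = 0.28242.
C₂ = 2.01·[1 − (15.876·0.12911 − 25.704·0.28242)/(-9.8282)] = 2.01·0.46994 = 0.94457 mg/L.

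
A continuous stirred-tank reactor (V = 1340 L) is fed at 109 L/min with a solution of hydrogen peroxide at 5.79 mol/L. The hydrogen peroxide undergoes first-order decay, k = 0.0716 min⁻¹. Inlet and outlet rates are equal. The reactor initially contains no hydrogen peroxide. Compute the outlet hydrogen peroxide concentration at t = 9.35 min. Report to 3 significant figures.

2.34 mol/L

Species balance: V dC/dt = Q C_in − Q C − k V C.
This is linear with rate a = Q/V + k = 0.15294 min⁻¹.
C_ss = Q C_in/(Q + kV) = 3.0794 mol/L; C(t) = C_ss + (C₀ − C_ss) e^(−a t).
C(9.35) = 3.0794 + (-3.0794)·e^(−0.15294·9.35) = 3.0794 + (-3.0794)·0.23930 = 2.3425 mol/L.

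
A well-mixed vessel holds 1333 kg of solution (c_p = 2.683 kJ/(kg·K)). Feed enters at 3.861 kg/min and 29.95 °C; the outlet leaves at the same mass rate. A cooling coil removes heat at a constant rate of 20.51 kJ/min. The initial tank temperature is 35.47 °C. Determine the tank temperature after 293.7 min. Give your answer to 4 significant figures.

31.17 °C

First-law balance (no shaft work): M c_p dT/dt = ṁ c_p (T_in − T) − 20.51.
Rearrange: dT/dt = (T_ss − T)/τ with τ = M/ṁ = 345.247 min and T_ss = T_in − Q̇/(ṁ c_p) = 27.9701 °C.
Solution: T(t) = T_ss + (T₀ − T_ss) e^(−t/τ).
T(293.7) = 27.9701 + (7.49991)·e^(−293.7/345.247) = 27.9701 + (7.49991)·0.427118 = 31.1734 °C.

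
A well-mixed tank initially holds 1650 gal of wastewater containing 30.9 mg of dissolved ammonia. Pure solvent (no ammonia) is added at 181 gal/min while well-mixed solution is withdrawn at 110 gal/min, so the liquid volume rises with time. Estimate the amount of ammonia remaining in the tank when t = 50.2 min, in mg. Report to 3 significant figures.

5.20 mg

Total volume: dV/dt = Q_in − Q_out = 71.000 gal/min, so V(t) = 1650 + 71.000 t and V(50.2) = 5214.2 gal.
Solute balance: dm/dt = 0 − Q_out C = −Q_out m/V(t).
Separate: dm/m = −Q_out dt/V(t) ⇒ ln(m/m₀) = −(Q_out/(Q_in−Q_out)) ln(V/V₀).
m = m₀ (V₀/V)^(Q_out/(Q_in−Q_out)) = 30.9 × (1650/5214.2)^(1.5493) = 5.1972 mg.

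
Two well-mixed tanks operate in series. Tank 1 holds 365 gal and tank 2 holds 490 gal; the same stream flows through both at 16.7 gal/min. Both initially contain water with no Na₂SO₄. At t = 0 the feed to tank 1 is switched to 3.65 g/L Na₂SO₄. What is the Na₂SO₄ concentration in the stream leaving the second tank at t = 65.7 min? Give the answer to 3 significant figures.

Species balance on tank i: dCᵢ/dt = (Cᵢ₋₁ − Cᵢ)/τᵢ with τᵢ = Vᵢ/Q.
τ₁ = 365/16.7 = 21.856 min; τ₂ = 490/16.7 = 29.341 min.
Solving the cascade with C₁(0)=C₂(0)=0 gives C₂(t) = C_in[1 − (τ₁ e^(−t/τ₁) − τ₂ e^(−t/τ₂))/(τ₁ − τ₂)].
At t = 65.7: e^(−t/τ₁) = 0.049489, e^(−t/τ₂) = 0.10655.
C₂ = 3.65·[1 − (21.856·0.049489 − 29.341·0.10655)/(-7.4850)] = 3.65·0.72684 = 2.6530 g/L.

2.65 g/L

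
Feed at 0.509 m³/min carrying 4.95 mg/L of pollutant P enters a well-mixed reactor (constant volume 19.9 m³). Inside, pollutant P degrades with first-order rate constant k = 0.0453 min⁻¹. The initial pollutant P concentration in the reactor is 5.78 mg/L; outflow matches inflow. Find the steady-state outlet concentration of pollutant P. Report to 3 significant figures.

Species balance: V dC/dt = Q C_in − Q C − k V C.
At steady state: 0 = Q C_in − (Q + kV) C_ss, so C_ss = Q C_in/(Q + kV).
C_ss = 0.509·4.95/(0.509 + 0.0453·19.9) = 2.5196/1.4105 = 1.7863 mg/L.

1.79 mg/L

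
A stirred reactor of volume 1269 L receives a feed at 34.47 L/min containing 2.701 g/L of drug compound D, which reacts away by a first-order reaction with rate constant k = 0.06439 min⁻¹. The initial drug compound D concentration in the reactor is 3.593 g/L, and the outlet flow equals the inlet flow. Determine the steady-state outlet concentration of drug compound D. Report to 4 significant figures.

V dC/dt = Q(C_in − C) − k V C.
Steady state (dC/dt = 0): C_ss = Q C_in/(Q + kV) = C_in/(1 + kV/Q).
C_ss = 34.47·2.701/(34.47 + 0.06439·1269) = 93.1035/116.181 = 0.801366 g/L.

0.8014 g/L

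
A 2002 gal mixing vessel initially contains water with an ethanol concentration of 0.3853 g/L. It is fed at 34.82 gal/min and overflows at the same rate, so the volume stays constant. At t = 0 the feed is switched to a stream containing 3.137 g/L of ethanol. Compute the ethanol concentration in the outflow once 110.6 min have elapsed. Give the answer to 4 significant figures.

2.735 g/L

Mass balance on the solute (V constant): V dC/dt = Q(C_in − C).
Time constant τ = V/Q = 2002/34.82 = 57.4957 min.
Integrating: C(t) = C_in + (C₀ − C_in) e^(−t/τ).
C(110.6) = 3.137 + (0.3853 − 3.137)·e^(−110.6/57.4957) = 3.137 + (-2.75170)·0.146077 = 2.73504 g/L.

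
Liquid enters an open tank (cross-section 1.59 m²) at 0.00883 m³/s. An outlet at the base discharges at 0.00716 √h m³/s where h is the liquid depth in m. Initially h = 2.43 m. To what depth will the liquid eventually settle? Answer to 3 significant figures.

Volume balance on the tank: A dh/dt = Q_in − 0.00716 √h. At steady state dh/dt = 0:
Q_in = 0.00716 √h_ss ⇒ √h_ss = 0.00883/0.00716 = 1.2332.
h_ss = 1.2332² = 1.5209 m. (Since h₀ = 2.43 m > h_ss, the level will fall toward this value.)

1.52 m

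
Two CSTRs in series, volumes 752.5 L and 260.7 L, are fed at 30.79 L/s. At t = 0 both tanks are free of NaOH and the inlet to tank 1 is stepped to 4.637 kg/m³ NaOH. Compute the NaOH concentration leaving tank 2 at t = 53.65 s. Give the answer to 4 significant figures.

Time constants: τᵢ = Vᵢ/Q for each well-mixed tank.
τ₁ = 752.5/30.79 = 24.4398 s; τ₂ = 260.7/30.79 = 8.46703 s.
Tank 1: C₁ = C_in(1 − e^(−t/τ₁)). Tank 2 (τ₁ ≠ τ₂): C₂ = C_in[1 − (τ₁ e^(−t/τ₁) − τ₂ e^(−t/τ₂))/(τ₁ − τ₂)].
At t = 53.65: e^(−t/τ₁) = 0.111337, e^(−t/τ₂) = 0.00177077.
C₂ = 4.637·[1 − (24.4398·0.111337 − 8.46703·0.00177077)/(15.9727)] = 4.637·0.830583 = 3.85141 kg/m³.

3.851 kg/m³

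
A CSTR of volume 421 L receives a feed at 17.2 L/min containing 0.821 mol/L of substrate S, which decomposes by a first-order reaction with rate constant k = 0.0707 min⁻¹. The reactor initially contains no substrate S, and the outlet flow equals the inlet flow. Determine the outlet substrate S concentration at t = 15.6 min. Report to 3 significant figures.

0.248 mol/L

Species balance: V dC/dt = Q C_in − Q C − k V C.
This is linear with rate a = Q/V + k = 0.11156 min⁻¹.
C_ss = Q C_in/(Q + kV) = 0.30068 mol/L; C(t) = C_ss + (C₀ − C_ss) e^(−a t).
C(15.6) = 0.30068 + (-0.30068)·e^(−0.11156·15.6) = 0.30068 + (-0.30068)·0.17547 = 0.24792 mol/L.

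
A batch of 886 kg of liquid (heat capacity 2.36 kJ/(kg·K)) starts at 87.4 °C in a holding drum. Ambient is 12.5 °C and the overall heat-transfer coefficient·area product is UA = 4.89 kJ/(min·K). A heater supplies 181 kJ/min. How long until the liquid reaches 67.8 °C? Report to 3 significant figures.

311 min

Unsteady energy balance on the tank contents: M c_p dT/dt = −UA(T − T_amb) + Q̇.
τ = M c_p/UA = 427.60 min; T_ss = T_amb + Q̇/UA = 12.5 + 181/4.89 = 49.514 °C.
T(t) = T_ss + (T₀ − T_ss)e^(−t/τ); set T = 67.8:
t = −τ ln[(T − T_ss)/(T₀ − T_ss)] = −427.60 · ln(0.48265) = 311.49 min.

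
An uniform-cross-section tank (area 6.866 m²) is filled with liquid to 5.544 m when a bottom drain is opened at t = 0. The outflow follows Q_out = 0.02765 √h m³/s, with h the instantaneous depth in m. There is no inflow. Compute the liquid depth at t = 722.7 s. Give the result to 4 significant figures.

0.8089 m

A dh/dt = −Q_out = −0.02765 √h.
Separate and integrate: 2(√h − √h₀) = −(0.02765/A) t.
√h = √5.544 − 0.02765·722.7/(2·6.866) = 2.35457 − 1.45519 = 0.899381.
h = 0.899381² = 0.808886 m.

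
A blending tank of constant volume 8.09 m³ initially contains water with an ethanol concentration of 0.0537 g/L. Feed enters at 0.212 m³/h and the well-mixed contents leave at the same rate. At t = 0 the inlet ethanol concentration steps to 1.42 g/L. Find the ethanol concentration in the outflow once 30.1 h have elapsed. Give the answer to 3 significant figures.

0.799 g/L

Unsteady species balance (constant V, well mixed): V dC/dt = Q(C_in − C).
Rewrite as dC/dt + C/τ = C_in/τ, τ = V/Q = 38.160 h.
This is linear first-order; C(t) = C_in + (C₀ − C_in) e^(−t/τ).
C(30.1) = 1.42 + (0.0537 − 1.42)·e^(−30.1/38.160) = 1.42 + (-1.3663)·0.45440 = 0.79915 g/L.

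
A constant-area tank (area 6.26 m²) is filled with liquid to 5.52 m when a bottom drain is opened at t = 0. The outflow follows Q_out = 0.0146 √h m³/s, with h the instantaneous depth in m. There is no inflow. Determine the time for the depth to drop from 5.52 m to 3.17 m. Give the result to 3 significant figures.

With no inflow, A dh/dt = −0.0146 √h.
Separate and integrate: 2(√h − √h₀) = −(0.0146/A) t.
t = 2A(√h₀ − √h)/0.0146 = 2·6.26·(√5.52 − √3.17)/0.0146
  = 12.520 × (2.3495 − 1.7804) / 0.0146 = 487.95 s.

488 s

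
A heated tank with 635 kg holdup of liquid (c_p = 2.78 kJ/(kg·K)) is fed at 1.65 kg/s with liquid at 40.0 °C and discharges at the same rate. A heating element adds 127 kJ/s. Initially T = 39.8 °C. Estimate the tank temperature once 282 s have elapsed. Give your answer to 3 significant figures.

54.3 °C

M c_p dT/dt = ṁ c_p (T_in − T) + Q̇.
τ = M/ṁ = 384.85 s; T_ss = T_in + Q̇/(ṁ c_p) = 40.0 + 127/(1.65·2.78) = 67.687 °C.
Integrating: T(t) = T_ss + (T₀ − T_ss) e^(−t/τ).
T(282) = 67.687 + (-27.887)·e^(−282/384.85) = 67.687 + (-27.887)·0.48058 = 54.285 °C.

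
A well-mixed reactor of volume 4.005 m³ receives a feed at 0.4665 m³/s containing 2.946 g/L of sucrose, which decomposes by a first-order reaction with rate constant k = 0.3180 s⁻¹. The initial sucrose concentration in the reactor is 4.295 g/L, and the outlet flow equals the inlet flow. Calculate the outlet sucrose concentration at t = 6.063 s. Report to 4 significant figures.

Species balance: V dC/dt = Q C_in − Q C − k V C.
This is linear with rate a = Q/V + k = 0.434479 s⁻¹.
C_ss = Q C_in/(Q + kV) = 0.789792 g/L; C(t) = C_ss + (C₀ − C_ss) e^(−a t).
C(6.063) = 0.789792 + (3.50521)·e^(−0.434479·6.063) = 0.789792 + (3.50521)·0.0717729 = 1.04137 g/L.

1.041 g/L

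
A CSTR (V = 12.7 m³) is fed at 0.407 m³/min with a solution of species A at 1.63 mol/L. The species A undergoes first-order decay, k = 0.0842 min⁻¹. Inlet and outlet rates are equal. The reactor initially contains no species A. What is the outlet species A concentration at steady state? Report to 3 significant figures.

0.449 mol/L

Accumulation = in − out − consumed: V dC/dt = Q C_in − Q C − k V C.
Steady state (dC/dt = 0): C_ss = Q C_in/(Q + kV) = C_in/(1 + kV/Q).
C_ss = 0.407·1.63/(0.407 + 0.0842·12.7) = 0.66341/1.4763 = 0.44936 mol/L.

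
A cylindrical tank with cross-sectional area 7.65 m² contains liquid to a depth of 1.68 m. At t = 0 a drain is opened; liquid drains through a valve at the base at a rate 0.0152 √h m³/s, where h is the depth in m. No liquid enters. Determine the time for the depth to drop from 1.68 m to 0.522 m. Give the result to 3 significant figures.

577 s

With no inflow, A dh/dt = −0.0152 √h.
This is separable: 2 d(√h)/dt = −0.0152/A, so √h = √h₀ − (0.0152/(2A)) t.
t = 2A(√h₀ − √h)/0.0152 = 2·7.65·(√1.68 − √0.522)/0.0152
  = 15.300 × (1.2961 − 0.72250) / 0.0152 = 577.43 s.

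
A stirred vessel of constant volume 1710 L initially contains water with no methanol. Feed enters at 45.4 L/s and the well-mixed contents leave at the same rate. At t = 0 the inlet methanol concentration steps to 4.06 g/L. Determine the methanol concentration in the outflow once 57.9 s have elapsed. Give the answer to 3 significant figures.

Transient balance on the dissolved component: V dC/dt = Q(C_in − C).
Time constant τ = V/Q = 1710/45.4 = 37.665 s.
Integrating: C(t) = C_in + (C₀ − C_in) e^(−t/τ).
C(57.9) = 4.06 + (0 − 4.06)·e^(−57.9/37.665) = 4.06 + (-4.0600)·0.21498 = 3.1872 g/L.

3.19 g/L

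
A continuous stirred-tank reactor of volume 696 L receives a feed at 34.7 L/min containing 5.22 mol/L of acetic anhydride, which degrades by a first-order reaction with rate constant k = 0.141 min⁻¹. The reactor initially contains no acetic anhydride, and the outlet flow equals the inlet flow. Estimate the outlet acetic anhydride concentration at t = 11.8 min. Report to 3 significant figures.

Accumulation = in − out − consumed: V dC/dt = Q C_in − Q C − k V C.
dC/dt = (Q/V) C_in − (Q/V + k) C; effective rate a = Q/V + k = 0.049856 + 0.141 = 0.19086 min⁻¹.
C_ss = Q C_in/(Q + kV) = 1.3636 mol/L; C(t) = C_ss + (C₀ − C_ss) e^(−a t).
C(11.8) = 1.3636 + (-1.3636)·e^(−0.19086·11.8) = 1.3636 + (-1.3636)·0.10518 = 1.2202 mol/L.

1.22 mol/L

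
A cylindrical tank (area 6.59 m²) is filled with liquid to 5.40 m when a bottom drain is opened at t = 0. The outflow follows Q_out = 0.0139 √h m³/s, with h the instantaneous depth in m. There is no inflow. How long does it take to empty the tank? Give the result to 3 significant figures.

A dh/dt = −Q_out = −0.0139 √h.
Separate and integrate: 2(√h − √h₀) = −(0.0139/A) t.
Tank is empty when √h = 0: t_empty = 2A√h₀/0.0139.
t_empty = 2·6.59·√5.40/0.0139 = 13.180·2.3238/0.0139 = 2203.4 s.

2200 s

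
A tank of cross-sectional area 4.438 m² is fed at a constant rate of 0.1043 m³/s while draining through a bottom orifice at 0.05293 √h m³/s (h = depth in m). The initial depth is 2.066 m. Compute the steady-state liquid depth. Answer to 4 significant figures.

3.883 m

Level balance: A dh/dt = 0.1043 − 0.05293 √h. Setting dh/dt = 0:
Q_in = 0.05293 √h_ss ⇒ √h_ss = 0.1043/0.05293 = 1.97053.
h_ss = 1.97053² = 3.88298 m. (Since h₀ = 2.066 m < h_ss, the level will rise toward this value.)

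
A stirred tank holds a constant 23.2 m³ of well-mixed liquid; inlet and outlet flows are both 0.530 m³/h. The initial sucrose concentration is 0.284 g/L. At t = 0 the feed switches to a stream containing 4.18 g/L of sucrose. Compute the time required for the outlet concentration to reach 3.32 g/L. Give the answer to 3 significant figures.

Mass balance on the solute (V constant): V dC/dt = Q(C_in − C), so τ = V/Q = 43.774 h.
C(t) = C_in + (C₀ − C_in) e^(−t/τ). Set C = 3.32 and solve for t:
e^(−t/τ) = (C − C_in)/(C₀ − C_in) = (3.32 − 4.18)/(0.284 − 4.18) = 0.22074
t = −τ ln(…) = 43.774 × 1.5108 = 66.132 h.

66.1 h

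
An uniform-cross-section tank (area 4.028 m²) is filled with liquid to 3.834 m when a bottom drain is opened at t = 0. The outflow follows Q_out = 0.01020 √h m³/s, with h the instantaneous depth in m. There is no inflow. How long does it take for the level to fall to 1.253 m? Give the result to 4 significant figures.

With no inflow, A dh/dt = −0.01020 √h.
Separate and integrate: 2(√h − √h₀) = −(0.01020/A) t.
t = 2A(√h₀ − √h)/0.01020 = 2·4.028·(√3.834 − √1.253)/0.01020
  = 8.05600 × (1.95806 − 1.11937) / 0.01020 = 662.397 s.

662.4 s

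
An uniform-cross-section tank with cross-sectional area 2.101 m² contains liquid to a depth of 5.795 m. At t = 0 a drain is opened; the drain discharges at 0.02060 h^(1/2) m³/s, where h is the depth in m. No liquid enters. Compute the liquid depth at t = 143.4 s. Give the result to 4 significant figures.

2.905 m

With no inflow, A dh/dt = −0.02060 √h.
Separate and integrate: 2(√h − √h₀) = −(0.02060/A) t.
√h = √5.795 − 0.02060·143.4/(2·2.101) = 2.40728 − 0.703008 = 1.70427.
h = 1.70427² = 2.90454 m.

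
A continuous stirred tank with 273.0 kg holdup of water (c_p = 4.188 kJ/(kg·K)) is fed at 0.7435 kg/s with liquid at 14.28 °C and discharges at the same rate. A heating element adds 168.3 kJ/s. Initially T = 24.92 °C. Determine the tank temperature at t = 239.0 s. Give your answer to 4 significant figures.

Energy balance: M c_p dT/dt = ṁ c_p (T_in − T) + 168.3.
Rearrange: dT/dt = (T_ss − T)/τ with τ = M/ṁ = 367.182 s and T_ss = T_in + Q̇/(ṁ c_p) = 68.3301 °C.
Integrating: T(t) = T_ss + (T₀ − T_ss) e^(−t/τ).
T(239.0) = 68.3301 + (-43.4101)·e^(−239.0/367.182) = 68.3301 + (-43.4101)·0.521575 = 45.6885 °C.

45.69 °C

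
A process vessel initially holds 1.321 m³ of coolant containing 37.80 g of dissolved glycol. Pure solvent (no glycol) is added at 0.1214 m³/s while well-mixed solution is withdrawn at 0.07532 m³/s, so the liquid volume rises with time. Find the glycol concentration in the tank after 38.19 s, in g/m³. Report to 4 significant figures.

Total volume: dV/dt = Q_in − Q_out = 0.0460800 m³/s, so V(t) = 1.321 + 0.0460800 t and V(38.19) = 3.08080 m³.
Solute balance: dm/dt = 0 − Q_out C = −Q_out m/V(t).
Separate: dm/m = −Q_out dt/V(t) ⇒ ln(m/m₀) = −(Q_out/(Q_in−Q_out)) ln(V/V₀).
m = m₀ (V₀/V)^(Q_out/(Q_in−Q_out)) = 37.80 × (1.321/3.08080)^(1.63455) = 9.47044 g.
C = m/V = 9.47044/3.08080 = 3.07402 g/m³.

3.074 g/m³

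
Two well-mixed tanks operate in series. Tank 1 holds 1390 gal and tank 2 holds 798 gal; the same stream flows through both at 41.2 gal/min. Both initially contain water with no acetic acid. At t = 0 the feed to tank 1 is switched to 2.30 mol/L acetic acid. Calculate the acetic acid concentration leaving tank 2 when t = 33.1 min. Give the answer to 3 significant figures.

0.837 mol/L

Species balance on tank i: dCᵢ/dt = (Cᵢ₋₁ − Cᵢ)/τᵢ with τᵢ = Vᵢ/Q.
τ₁ = 1390/41.2 = 33.738 min; τ₂ = 798/41.2 = 19.369 min.
Tank 1: C₁ = C_in(1 − e^(−t/τ₁)). Tank 2 (τ₁ ≠ τ₂): C₂ = C_in[1 − (τ₁ e^(−t/τ₁) − τ₂ e^(−t/τ₂))/(τ₁ − τ₂)].
At t = 33.1: e^(−t/τ₁) = 0.37490, e^(−t/τ₂) = 0.18106.
C₂ = 2.30·[1 − (33.738·0.37490 − 19.369·0.18106)/(14.369)] = 2.30·0.36381 = 0.83676 mol/L.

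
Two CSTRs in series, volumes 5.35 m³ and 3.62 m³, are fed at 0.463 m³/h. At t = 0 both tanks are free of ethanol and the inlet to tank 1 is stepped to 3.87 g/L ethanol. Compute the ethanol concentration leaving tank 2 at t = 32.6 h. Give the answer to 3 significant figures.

3.28 g/L

Time constants: τᵢ = Vᵢ/Q for each well-mixed tank.
τ₁ = 5.35/0.463 = 11.555 h; τ₂ = 3.62/0.463 = 7.8186 h.
Tank 1: C₁ = C_in(1 − e^(−t/τ₁)). Tank 2 (τ₁ ≠ τ₂): C₂ = C_in[1 − (τ₁ e^(−t/τ₁) − τ₂ e^(−t/τ₂))/(τ₁ − τ₂)].
At t = 32.6: e^(−t/τ₁) = 0.059530, e^(−t/τ₂) = 0.015459.
C₂ = 3.87·[1 − (11.555·0.059530 − 7.8186·0.015459)/(3.7365)] = 3.87·0.84825 = 3.2827 g/L.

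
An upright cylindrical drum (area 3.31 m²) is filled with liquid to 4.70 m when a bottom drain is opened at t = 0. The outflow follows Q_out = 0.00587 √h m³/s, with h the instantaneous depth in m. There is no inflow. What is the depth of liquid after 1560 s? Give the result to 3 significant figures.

With no inflow, A dh/dt = −0.00587 √h.
This is separable: 2 d(√h)/dt = −0.00587/A, so √h = √h₀ − (0.00587/(2A)) t.
√h = √4.70 − 0.00587·1560/(2·3.31) = 2.1679 − 1.3833 = 0.78469.
h = 0.78469² = 0.61573 m.

0.616 m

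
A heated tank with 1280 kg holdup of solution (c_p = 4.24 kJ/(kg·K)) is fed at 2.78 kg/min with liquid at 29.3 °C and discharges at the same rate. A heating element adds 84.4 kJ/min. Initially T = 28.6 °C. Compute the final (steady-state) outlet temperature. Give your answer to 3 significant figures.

36.5 °C

M c_p dT/dt = ṁ c_p (T_in − T) + Q̇.
At steady state dT/dt = 0 ⇒ T_ss = T_in + Q̇/(ṁ c_p) = 29.3 + 84.4/(2.78·4.24) = 36.460 °C.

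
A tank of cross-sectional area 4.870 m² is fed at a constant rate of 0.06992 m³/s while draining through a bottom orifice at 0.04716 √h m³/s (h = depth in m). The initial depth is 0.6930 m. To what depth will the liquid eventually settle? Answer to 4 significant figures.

Volume balance on the tank: A dh/dt = Q_in − 0.04716 √h. At steady state dh/dt = 0:
Q_in = 0.04716 √h_ss ⇒ √h_ss = 0.06992/0.04716 = 1.48261.
h_ss = 1.48261² = 2.19814 m. (Since h₀ = 0.6930 m < h_ss, the level will rise toward this value.)

2.198 m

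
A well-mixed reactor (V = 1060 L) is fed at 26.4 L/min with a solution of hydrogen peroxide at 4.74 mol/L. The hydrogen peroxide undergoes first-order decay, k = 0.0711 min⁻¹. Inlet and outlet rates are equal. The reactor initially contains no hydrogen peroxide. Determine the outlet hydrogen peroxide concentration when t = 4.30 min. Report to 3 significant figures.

V dC/dt = Q(C_in − C) − k V C.
This is linear with rate a = Q/V + k = 0.096006 min⁻¹.
C_ss = Q C_in/(Q + kV) = 1.2296 mol/L; C(t) = C_ss + (C₀ − C_ss) e^(−a t).
C(4.30) = 1.2296 + (-1.2296)·e^(−0.096006·4.30) = 1.2296 + (-1.2296)·0.66178 = 0.41589 mol/L.

0.416 mol/L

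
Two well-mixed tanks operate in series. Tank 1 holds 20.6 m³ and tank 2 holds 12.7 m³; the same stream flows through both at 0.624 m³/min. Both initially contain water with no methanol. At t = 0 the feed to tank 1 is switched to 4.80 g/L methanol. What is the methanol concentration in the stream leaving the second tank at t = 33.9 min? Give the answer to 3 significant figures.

Species balance on tank i: dCᵢ/dt = (Cᵢ₋₁ − Cᵢ)/τᵢ with τᵢ = Vᵢ/Q.
τ₁ = 20.6/0.624 = 33.013 min; τ₂ = 12.7/0.624 = 20.353 min.
Tank 1: C₁ = C_in(1 − e^(−t/τ₁)). Tank 2 (τ₁ ≠ τ₂): C₂ = C_in[1 − (τ₁ e^(−t/τ₁) − τ₂ e^(−t/τ₂))/(τ₁ − τ₂)].
At t = 33.9: e^(−t/τ₁) = 0.35812, e^(−t/τ₂) = 0.18907.
C₂ = 4.80·[1 − (33.013·0.35812 − 20.353·0.18907)/(12.660)] = 4.80·0.37010 = 1.7765 g/L.

1.78 g/L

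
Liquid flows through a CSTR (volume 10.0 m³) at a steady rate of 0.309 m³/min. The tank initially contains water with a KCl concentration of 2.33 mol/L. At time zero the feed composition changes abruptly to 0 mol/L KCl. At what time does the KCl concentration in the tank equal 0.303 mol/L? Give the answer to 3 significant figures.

66.0 min

Mass balance on the solute (V constant): V dC/dt = Q(C_in − C), so τ = V/Q = 32.362 min.
C(t) = C_in + (C₀ − C_in) e^(−t/τ). Set C = 0.303 and solve for t:
e^(−t/τ) = (C − C_in)/(C₀ − C_in) = (0.303 − 0)/(2.33 − 0) = 0.13004
t = −τ ln(…) = 32.362 × 2.0399 = 66.016 min.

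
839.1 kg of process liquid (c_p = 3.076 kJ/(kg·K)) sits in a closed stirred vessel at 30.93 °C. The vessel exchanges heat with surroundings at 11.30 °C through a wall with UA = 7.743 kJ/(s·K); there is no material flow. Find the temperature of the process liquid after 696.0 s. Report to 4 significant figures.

M c_p dT/dt = −UA(T − T_amb).
dT/dt = (T_ss − T)/τ with T_ss = T_amb = 11.3000 °C, τ = M c_p/UA = 839.1·3.076/7.743 = 333.343 s.
Integrating: T(t) = T_ss + (T₀ − T_ss) e^(−t/τ).
T(696.0) = 11.3000 + (19.6300)·0.123942 = 13.7330 °C.

13.73 °C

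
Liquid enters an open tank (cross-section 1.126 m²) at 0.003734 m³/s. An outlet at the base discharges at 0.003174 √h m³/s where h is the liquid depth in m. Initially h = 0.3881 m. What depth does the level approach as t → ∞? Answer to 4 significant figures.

1.384 m

A dh/dt = Q_in − 0.003174 √h. Steady state requires inflow = outflow:
Q_in = 0.003174 √h_ss ⇒ √h_ss = 0.003734/0.003174 = 1.17643.
h_ss = 1.17643² = 1.38400 m. (Since h₀ = 0.3881 m < h_ss, the level will rise toward this value.)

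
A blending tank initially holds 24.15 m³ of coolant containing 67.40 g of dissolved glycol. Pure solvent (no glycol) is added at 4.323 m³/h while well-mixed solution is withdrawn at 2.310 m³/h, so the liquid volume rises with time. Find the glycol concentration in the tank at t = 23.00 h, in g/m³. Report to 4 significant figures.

0.2800 g/m³

Let m(t) be the amount of glycol. Volume: V(t) = V₀ + (Q_in − Q_out) t = 24.15 + 2.01300 t; V(23.00) = 70.4490 m³.
No glycol enters, so dm/dt = −Q_out · (m/V).
Separate: dm/m = −Q_out dt/V(t) ⇒ ln(m/m₀) = −(Q_out/(Q_in−Q_out)) ln(V/V₀).
m = m₀ (V₀/V)^(Q_out/(Q_in−Q_out)) = 67.40 × (24.15/70.4490)^(1.14754) = 19.7289 g.
C = m/V = 19.7289/70.4490 = 0.280045 g/m³.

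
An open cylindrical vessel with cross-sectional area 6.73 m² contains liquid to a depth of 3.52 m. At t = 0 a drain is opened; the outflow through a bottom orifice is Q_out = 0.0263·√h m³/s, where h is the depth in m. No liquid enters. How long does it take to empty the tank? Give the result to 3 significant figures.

Accumulation of liquid (constant cross-section A): A dh/dt = −0.0263 √h.
This is separable: 2 d(√h)/dt = −0.0263/A, so √h = √h₀ − (0.0263/(2A)) t.
Tank is empty when √h = 0: t_empty = 2A√h₀/0.0263.
t_empty = 2·6.73·√3.52/0.0263 = 13.460·1.8762/0.0263 = 960.20 s.

960 s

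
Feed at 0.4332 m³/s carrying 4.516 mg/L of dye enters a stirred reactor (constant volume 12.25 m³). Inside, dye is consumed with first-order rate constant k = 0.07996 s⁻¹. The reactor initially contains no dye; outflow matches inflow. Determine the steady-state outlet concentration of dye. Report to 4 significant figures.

1.385 mg/L

Accumulation = in − out − consumed: V dC/dt = Q C_in − Q C − k V C.
Steady state (dC/dt = 0): C_ss = Q C_in/(Q + kV) = C_in/(1 + kV/Q).
C_ss = 0.4332·4.516/(0.4332 + 0.07996·12.25) = 1.95633/1.41271 = 1.38481 mg/L.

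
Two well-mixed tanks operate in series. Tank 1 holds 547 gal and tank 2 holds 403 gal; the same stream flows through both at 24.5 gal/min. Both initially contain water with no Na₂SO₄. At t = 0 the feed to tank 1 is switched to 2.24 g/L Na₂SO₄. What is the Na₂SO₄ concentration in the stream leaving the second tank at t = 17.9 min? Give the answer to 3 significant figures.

Time constants: τᵢ = Vᵢ/Q for each well-mixed tank.
τ₁ = 547/24.5 = 22.327 min; τ₂ = 403/24.5 = 16.449 min.
Solving the cascade with C₁(0)=C₂(0)=0 gives C₂(t) = C_in[1 − (τ₁ e^(−t/τ₁) − τ₂ e^(−t/τ₂))/(τ₁ − τ₂)].
At t = 17.9: e^(−t/τ₁) = 0.44855, e^(−t/τ₂) = 0.33682.
C₂ = 2.24·[1 − (22.327·0.44855 − 16.449·0.33682)/(5.8776)] = 2.24·0.23876 = 0.53482 g/L.

0.535 g/L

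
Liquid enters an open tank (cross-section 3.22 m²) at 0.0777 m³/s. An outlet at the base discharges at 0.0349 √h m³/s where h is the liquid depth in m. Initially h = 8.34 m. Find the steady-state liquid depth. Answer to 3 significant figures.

4.96 m

A dh/dt = Q_in − 0.0349 √h. Steady state requires inflow = outflow:
Q_in = 0.0349 √h_ss ⇒ √h_ss = 0.0777/0.0349 = 2.2264.
h_ss = 2.2264² = 4.9567 m. (Since h₀ = 8.34 m > h_ss, the level will fall toward this value.)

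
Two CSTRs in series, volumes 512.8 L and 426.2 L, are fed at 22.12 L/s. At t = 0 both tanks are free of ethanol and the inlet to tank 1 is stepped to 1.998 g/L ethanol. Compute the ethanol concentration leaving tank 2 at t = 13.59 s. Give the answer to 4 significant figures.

Time constants: τᵢ = Vᵢ/Q for each well-mixed tank.
τ₁ = 512.8/22.12 = 23.1826 s; τ₂ = 426.2/22.12 = 19.2676 s.
Solving the cascade with C₁(0)=C₂(0)=0 gives C₂(t) = C_in[1 − (τ₁ e^(−t/τ₁) − τ₂ e^(−t/τ₂))/(τ₁ − τ₂)].
At t = 13.59: e^(−t/τ₁) = 0.556430, e^(−t/τ₂) = 0.493947.
C₂ = 1.998·[1 − (23.1826·0.556430 − 19.2676·0.493947)/(3.91501)] = 1.998·0.136061 = 0.271850 g/L.

0.2718 g/L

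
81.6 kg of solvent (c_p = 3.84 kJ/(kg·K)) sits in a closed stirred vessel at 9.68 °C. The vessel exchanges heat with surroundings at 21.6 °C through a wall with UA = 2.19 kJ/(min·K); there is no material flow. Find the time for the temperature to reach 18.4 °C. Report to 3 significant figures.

Lumped-capacitance energy balance: M c_p dT/dt = UA(T_amb − T).
τ = M c_p/UA = 143.08 min; T_ss = T_amb = 21.600 °C.
T(t) = T_ss + (T₀ − T_ss)e^(−t/τ); set T = 18.4:
t = −τ ln[(T − T_ss)/(T₀ − T_ss)] = −143.08 · ln(0.26846) = 188.16 min.

188 min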